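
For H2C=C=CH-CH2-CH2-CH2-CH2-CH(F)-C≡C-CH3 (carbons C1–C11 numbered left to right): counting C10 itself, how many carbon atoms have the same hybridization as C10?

C10 is sp (two π bonds).
C1: sp2
C2: sp ✓
C3: sp2
C4: sp3
C5: sp3
C6: sp3
C7: sp3
C8: sp3
C9: sp ✓
C10: sp ✓
C11: sp3
3 carbons are sp.

3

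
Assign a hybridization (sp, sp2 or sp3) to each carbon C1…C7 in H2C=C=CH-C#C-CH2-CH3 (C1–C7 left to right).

C1 carries 3 σ bonds, plus one π bond, giving a steric number of 3, so it is sp2.
C2: 2 σ bonds, plus two π bonds; 2 regions of electron density → sp.
C3 is sp2: 3 σ bonds, plus one π bond, 3 electron-density regions.
C4 is sp: 2 σ bonds, plus two π bonds, 2 electron-density regions.
C5: 2 σ bonds, plus two π bonds — 2 electron domains, sp.
C6 has 4 σ bonds: steric number 4 → sp3.
C7 carries 4 σ bonds, giving a steric number of 4, so it is sp3.

C1 sp2, C2 sp, C3 sp2, C4 sp, C5 sp, C6 sp3, C7 sp3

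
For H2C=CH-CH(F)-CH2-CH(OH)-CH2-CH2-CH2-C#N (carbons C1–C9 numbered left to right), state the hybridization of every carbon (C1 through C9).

C1 sp2, C2 sp2, C3 sp3, C4 sp3, C5 sp3, C6 sp3, C7 sp3, C8 sp3, C9 sp

C1 has 3 σ bonds, plus one π bond: steric number 3 → sp2.
C2: 3 σ bonds, plus one π bond; 3 regions of electron density → sp2.
C3 (4 σ bonds) has steric number 4: sp3.
C4 — 4 σ bonds. Steric number 4, so sp3.
C5: 4 σ bonds; 4 regions of electron density → sp3.
C6 has 4 σ bonds: steric number 4 → sp3.
C7: 4 σ bonds — 4 electron domains, sp3.
C8 is sp3: 4 σ bonds, 4 electron-density regions.
C9 carries 2 σ bonds, plus two π bonds, giving a steric number of 2, so it is sp.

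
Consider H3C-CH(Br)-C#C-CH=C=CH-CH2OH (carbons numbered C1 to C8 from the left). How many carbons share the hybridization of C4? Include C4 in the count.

3

C4 is sp (two π bonds).
C1: sp3
C2: sp3
C3: sp ✓
C4: sp ✓
C5: sp2
C6: sp ✓
C7: sp2
C8: sp3
3 carbons are sp.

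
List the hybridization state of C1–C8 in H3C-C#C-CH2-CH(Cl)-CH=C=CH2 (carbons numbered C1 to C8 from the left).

C1 sp3, C2 sp, C3 sp, C4 sp3, C5 sp3, C6 sp2, C7 sp, C8 sp2

C1: 4 σ bonds; 4 regions of electron density → sp3.
C2 (2 σ bonds, plus two π bonds) has steric number 2: sp.
C3 has 2 σ bonds, plus two π bonds: steric number 2 → sp.
C4: 4 σ bonds — 4 electron domains, sp3.
C5 (4 σ bonds) has steric number 4: sp3.
C6 carries 3 σ bonds, plus one π bond, giving a steric number of 3, so it is sp2.
C7: 2 σ bonds, plus two π bonds; 2 regions of electron density → sp.
C8 — 3 σ bonds, plus one π bond. Steric number 3, so sp2.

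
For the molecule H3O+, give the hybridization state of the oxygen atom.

sp³

Three σ bonds + one lone pair = steric number 4 → sp3.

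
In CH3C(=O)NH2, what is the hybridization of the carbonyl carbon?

sp²

The carbonyl carbon: 3 σ bonds, plus one π bond — 3 electron domains, sp2.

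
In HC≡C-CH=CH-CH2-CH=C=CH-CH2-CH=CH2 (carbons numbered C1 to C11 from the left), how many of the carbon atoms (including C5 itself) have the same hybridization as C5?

C5 is sp3 (only σ bonds).
C1: sp
C2: sp
C3: sp2
C4: sp2
C5: sp3 ✓
C6: sp2
C7: sp
C8: sp2
C9: sp3 ✓
C10: sp2
C11: sp2
2 carbons are sp3.

2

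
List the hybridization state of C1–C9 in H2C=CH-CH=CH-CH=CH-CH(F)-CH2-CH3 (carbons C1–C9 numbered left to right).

C1: 3 σ bonds, plus one π bond — 3 electron domains, sp2.
C2: 3 σ bonds, plus one π bond; 3 regions of electron density → sp2.
C3 has 3 σ bonds, plus one π bond: steric number 3 → sp2.
C4 (3 σ bonds, plus one π bond) has steric number 3: sp2.
C5: 3 σ bonds, plus one π bond; 3 regions of electron density → sp2.
C6 has 3 σ bonds, plus one π bond: steric number 3 → sp2.
C7: 4 σ bonds — 4 electron domains, sp3.
C8 (4 σ bonds) has steric number 4: sp3.
C9: 4 σ bonds; 4 regions of electron density → sp3.

C1 sp2, C2 sp2, C3 sp2, C4 sp2, C5 sp2, C6 sp2, C7 sp3, C8 sp3, C9 sp3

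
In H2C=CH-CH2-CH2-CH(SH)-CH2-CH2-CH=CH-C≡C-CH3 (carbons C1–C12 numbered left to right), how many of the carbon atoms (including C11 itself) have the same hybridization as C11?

2

C11 is sp (two π bonds).
C1: sp2
C2: sp2
C3: sp3
C4: sp3
C5: sp3
C6: sp3
C7: sp3
C8: sp2
C9: sp2
C10: sp ✓
C11: sp ✓
C12: sp3
2 carbons are sp.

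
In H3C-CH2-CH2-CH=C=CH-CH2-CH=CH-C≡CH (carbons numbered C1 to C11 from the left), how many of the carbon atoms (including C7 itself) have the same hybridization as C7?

4

C7 is sp3 (only σ bonds).
C1: sp3 ✓
C2: sp3 ✓
C3: sp3 ✓
C4: sp2
C5: sp
C6: sp2
C7: sp3 ✓
C8: sp2
C9: sp2
C10: sp
C11: sp
4 carbons are sp3.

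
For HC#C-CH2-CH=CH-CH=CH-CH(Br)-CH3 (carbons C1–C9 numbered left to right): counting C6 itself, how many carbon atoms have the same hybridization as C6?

C6 is sp2 (one π bond).
C1: sp
C2: sp
C3: sp3
C4: sp2 ✓
C5: sp2 ✓
C6: sp2 ✓
C7: sp2 ✓
C8: sp3
C9: sp3
4 carbons are sp2.

4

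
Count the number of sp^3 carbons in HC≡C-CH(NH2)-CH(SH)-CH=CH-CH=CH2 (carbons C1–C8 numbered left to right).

2

C1: sp
C2: sp
C3: sp3 ✓
C4: sp3 ✓
C5: sp2
C6: sp2
C7: sp2
C8: sp2
C3, C4 → 2 sp3 carbons.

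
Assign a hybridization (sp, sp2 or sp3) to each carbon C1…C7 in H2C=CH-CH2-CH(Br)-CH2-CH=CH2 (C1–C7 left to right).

C1 — 3 σ bonds, plus one π bond. Steric number 3, so sp2.
C2 is sp2: 3 σ bonds, plus one π bond, 3 electron-density regions.
C3 — 4 σ bonds. Steric number 4, so sp3.
C4 carries 4 σ bonds, giving a steric number of 4, so it is sp3.
C5: 4 σ bonds — 4 electron domains, sp3.
C6 carries 3 σ bonds, plus one π bond, giving a steric number of 3, so it is sp2.
C7 is sp2: 3 σ bonds, plus one π bond, 3 electron-density regions.

C1 sp2, C2 sp2, C3 sp3, C4 sp3, C5 sp3, C6 sp2, C7 sp2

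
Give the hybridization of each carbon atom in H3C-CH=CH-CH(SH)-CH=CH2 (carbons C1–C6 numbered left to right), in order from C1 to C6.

C1 (4 σ bonds) has steric number 4: sp3.
C2 — 3 σ bonds, plus one π bond. Steric number 3, so sp2.
C3 (3 σ bonds, plus one π bond) has steric number 3: sp2.
C4: 4 σ bonds — 4 electron domains, sp3.
C5 carries 3 σ bonds, plus one π bond, giving a steric number of 3, so it is sp2.
C6 carries 3 σ bonds, plus one π bond, giving a steric number of 3, so it is sp2.

C1 sp3, C2 sp2, C3 sp2, C4 sp3, C5 sp2, C6 sp2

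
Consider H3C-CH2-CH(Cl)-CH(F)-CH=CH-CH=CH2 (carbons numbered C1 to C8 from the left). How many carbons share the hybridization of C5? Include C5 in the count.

4

C5 is sp2 (one π bond).
C1: sp3
C2: sp3
C3: sp3
C4: sp3
C5: sp2 ✓
C6: sp2 ✓
C7: sp2 ✓
C8: sp2 ✓
4 carbons are sp2.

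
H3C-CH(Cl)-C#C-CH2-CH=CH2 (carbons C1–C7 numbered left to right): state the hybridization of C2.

sp^3

C2 has 4 σ bonds: steric number 4 → sp3.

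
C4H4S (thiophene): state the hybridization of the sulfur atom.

sp²

Analogous to furan: one S lone pair in the aromatic π system, S is sp2.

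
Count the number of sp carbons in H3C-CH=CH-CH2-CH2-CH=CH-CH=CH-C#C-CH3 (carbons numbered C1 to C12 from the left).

2

C1: sp3
C2: sp2
C3: sp2
C4: sp3
C5: sp3
C6: sp2
C7: sp2
C8: sp2
C9: sp2
C10: sp ✓
C11: sp ✓
C12: sp3
C10, C11 → 2 sp carbons.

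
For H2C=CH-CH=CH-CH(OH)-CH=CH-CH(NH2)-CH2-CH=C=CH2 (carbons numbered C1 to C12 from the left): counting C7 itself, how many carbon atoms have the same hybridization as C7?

C7 is sp2 (one π bond).
C1: sp2 ✓
C2: sp2 ✓
C3: sp2 ✓
C4: sp2 ✓
C5: sp3
C6: sp2 ✓
C7: sp2 ✓
C8: sp3
C9: sp3
C10: sp2 ✓
C11: sp
C12: sp2 ✓
8 carbons are sp2.

8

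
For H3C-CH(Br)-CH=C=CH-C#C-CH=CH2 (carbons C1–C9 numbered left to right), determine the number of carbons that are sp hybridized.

3

C1: sp3
C2: sp3
C3: sp2
C4: sp ✓
C5: sp2
C6: sp ✓
C7: sp ✓
C8: sp2
C9: sp2
C4, C6, C7 → 3 sp carbons.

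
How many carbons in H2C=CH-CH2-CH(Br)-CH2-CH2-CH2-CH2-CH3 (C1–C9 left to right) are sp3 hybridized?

C1: sp2
C2: sp2
C3: sp3 ✓
C4: sp3 ✓
C5: sp3 ✓
C6: sp3 ✓
C7: sp3 ✓
C8: sp3 ✓
C9: sp3 ✓
C3, C4, C5, C6, C7, C8, C9 → 7 sp3 carbons.

7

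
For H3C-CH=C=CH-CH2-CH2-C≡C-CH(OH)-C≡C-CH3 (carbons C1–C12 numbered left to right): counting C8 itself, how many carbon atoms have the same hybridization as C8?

C8 is sp (two π bonds).
C1: sp3
C2: sp2
C3: sp ✓
C4: sp2
C5: sp3
C6: sp3
C7: sp ✓
C8: sp ✓
C9: sp3
C10: sp ✓
C11: sp ✓
C12: sp3
5 carbons are sp.

5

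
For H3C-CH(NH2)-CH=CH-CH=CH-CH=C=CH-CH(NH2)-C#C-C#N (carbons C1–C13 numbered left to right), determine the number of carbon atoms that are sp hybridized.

C1: sp3
C2: sp3
C3: sp2
C4: sp2
C5: sp2
C6: sp2
C7: sp2
C8: sp ✓
C9: sp2
C10: sp3
C11: sp ✓
C12: sp ✓
C13: sp ✓
C8, C11, C12, C13 → 4 sp carbons.

4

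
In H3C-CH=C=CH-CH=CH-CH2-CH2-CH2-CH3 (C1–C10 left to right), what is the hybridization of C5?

sp2

C5 is sp2: 3 σ bonds, plus one π bond, 3 electron-density regions.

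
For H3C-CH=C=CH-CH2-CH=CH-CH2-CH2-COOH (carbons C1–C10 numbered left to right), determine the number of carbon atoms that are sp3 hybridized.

C1: sp3 ✓
C2: sp2
C3: sp
C4: sp2
C5: sp3 ✓
C6: sp2
C7: sp2
C8: sp3 ✓
C9: sp3 ✓
C10: sp2
C1, C5, C8, C9 → 4 sp3 carbons.

4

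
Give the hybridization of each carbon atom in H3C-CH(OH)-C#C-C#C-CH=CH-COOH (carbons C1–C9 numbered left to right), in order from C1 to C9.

C1 sp3, C2 sp3, C3 sp, C4 sp, C5 sp, C6 sp, C7 sp2, C8 sp2, C9 sp2

C1: 4 σ bonds — 4 electron domains, sp3.
C2 (4 σ bonds) has steric number 4: sp3.
C3 — 2 σ bonds, plus two π bonds. Steric number 2, so sp.
C4 — 2 σ bonds, plus two π bonds. Steric number 2, so sp.
C5: 2 σ bonds, plus two π bonds — 2 electron domains, sp.
C6: 2 σ bonds, plus two π bonds; 2 regions of electron density → sp.
C7 carries 3 σ bonds, plus one π bond, giving a steric number of 3, so it is sp2.
C8 — 3 σ bonds, plus one π bond. Steric number 3, so sp2.
C9: 3 σ bonds, plus one π bond — 3 electron domains, sp2.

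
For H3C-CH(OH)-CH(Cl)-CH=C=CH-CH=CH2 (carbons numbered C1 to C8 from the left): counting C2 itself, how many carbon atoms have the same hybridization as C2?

3

C2 is sp3 (only σ bonds).
C1: sp3 ✓
C2: sp3 ✓
C3: sp3 ✓
C4: sp2
C5: sp
C6: sp2
C7: sp2
C8: sp2
3 carbons are sp3.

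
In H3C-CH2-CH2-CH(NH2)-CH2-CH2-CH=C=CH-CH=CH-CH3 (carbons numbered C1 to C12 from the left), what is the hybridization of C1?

C1 carries 4 σ bonds, giving a steric number of 4, so it is sp3.

sp³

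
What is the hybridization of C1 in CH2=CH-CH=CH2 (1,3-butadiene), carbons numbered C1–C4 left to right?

C1 — 3 σ bonds, plus one π bond. Steric number 3, so sp2.

sp2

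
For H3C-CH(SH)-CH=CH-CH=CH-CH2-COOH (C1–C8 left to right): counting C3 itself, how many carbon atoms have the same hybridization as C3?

C3 is sp2 (one π bond).
C1: sp3
C2: sp3
C3: sp2 ✓
C4: sp2 ✓
C5: sp2 ✓
C6: sp2 ✓
C7: sp3
C8: sp2 ✓
5 carbons are sp2.

5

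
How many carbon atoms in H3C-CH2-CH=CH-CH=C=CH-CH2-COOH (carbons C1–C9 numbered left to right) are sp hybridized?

C1: sp3
C2: sp3
C3: sp2
C4: sp2
C5: sp2
C6: sp ✓
C7: sp2
C8: sp3
C9: sp2
C6 → 1 sp carbon.

1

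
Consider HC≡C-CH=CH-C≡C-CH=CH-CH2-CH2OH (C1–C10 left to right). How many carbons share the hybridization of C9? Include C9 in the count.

2

C9 is sp3 (only σ bonds).
C1: sp
C2: sp
C3: sp2
C4: sp2
C5: sp
C6: sp
C7: sp2
C8: sp2
C9: sp3 ✓
C10: sp3 ✓
2 carbons are sp3.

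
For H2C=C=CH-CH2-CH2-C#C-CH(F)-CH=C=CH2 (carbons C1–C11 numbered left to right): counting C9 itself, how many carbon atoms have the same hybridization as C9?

4

C9 is sp2 (one π bond).
C1: sp2 ✓
C2: sp
C3: sp2 ✓
C4: sp3
C5: sp3
C6: sp
C7: sp
C8: sp3
C9: sp2 ✓
C10: sp
C11: sp2 ✓
4 carbons are sp2.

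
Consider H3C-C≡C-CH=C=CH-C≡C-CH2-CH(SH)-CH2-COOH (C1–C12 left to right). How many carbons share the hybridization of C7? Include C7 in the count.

C7 is sp (two π bonds).
C1: sp3
C2: sp ✓
C3: sp ✓
C4: sp2
C5: sp ✓
C6: sp2
C7: sp ✓
C8: sp ✓
C9: sp3
C10: sp3
C11: sp3
C12: sp2
5 carbons are sp.

5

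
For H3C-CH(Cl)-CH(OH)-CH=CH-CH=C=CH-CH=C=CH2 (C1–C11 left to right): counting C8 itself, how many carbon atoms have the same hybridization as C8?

C8 is sp2 (one π bond).
C1: sp3
C2: sp3
C3: sp3
C4: sp2 ✓
C5: sp2 ✓
C6: sp2 ✓
C7: sp
C8: sp2 ✓
C9: sp2 ✓
C10: sp
C11: sp2 ✓
6 carbons are sp2.

6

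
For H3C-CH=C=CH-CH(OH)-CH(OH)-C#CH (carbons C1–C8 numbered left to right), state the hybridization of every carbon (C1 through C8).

C1 has 4 σ bonds: steric number 4 → sp3.
C2 is sp2: 3 σ bonds, plus one π bond, 3 electron-density regions.
C3: 2 σ bonds, plus two π bonds — 2 electron domains, sp.
C4 has 3 σ bonds, plus one π bond: steric number 3 → sp2.
C5 is sp3: 4 σ bonds, 4 electron-density regions.
C6 has 4 σ bonds: steric number 4 → sp3.
C7 (2 σ bonds, plus two π bonds) has steric number 2: sp.
C8 carries 2 σ bonds, plus two π bonds, giving a steric number of 2, so it is sp.

C1 sp3, C2 sp2, C3 sp, C4 sp2, C5 sp3, C6 sp3, C7 sp, C8 sp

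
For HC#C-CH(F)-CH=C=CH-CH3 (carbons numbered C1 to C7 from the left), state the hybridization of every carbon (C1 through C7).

C1 sp, C2 sp, C3 sp3, C4 sp2, C5 sp, C6 sp2, C7 sp3

C1 has 2 σ bonds, plus two π bonds: steric number 2 → sp.
C2 is sp: 2 σ bonds, plus two π bonds, 2 electron-density regions.
C3 has 4 σ bonds: steric number 4 → sp3.
C4 has 3 σ bonds, plus one π bond: steric number 3 → sp2.
C5: 2 σ bonds, plus two π bonds; 2 regions of electron density → sp.
C6 has 3 σ bonds, plus one π bond: steric number 3 → sp2.
C7 is sp3: 4 σ bonds, 4 electron-density regions.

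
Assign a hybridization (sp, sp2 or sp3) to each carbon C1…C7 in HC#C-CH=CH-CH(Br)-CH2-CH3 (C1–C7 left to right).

C1: 2 σ bonds, plus two π bonds; 2 regions of electron density → sp.
C2: 2 σ bonds, plus two π bonds — 2 electron domains, sp.
C3 carries 3 σ bonds, plus one π bond, giving a steric number of 3, so it is sp2.
C4: 3 σ bonds, plus one π bond; 3 regions of electron density → sp2.
C5 (4 σ bonds) has steric number 4: sp3.
C6: 4 σ bonds; 4 regions of electron density → sp3.
C7: 4 σ bonds — 4 electron domains, sp3.

C1 sp, C2 sp, C3 sp2, C4 sp2, C5 sp3, C6 sp3, C7 sp3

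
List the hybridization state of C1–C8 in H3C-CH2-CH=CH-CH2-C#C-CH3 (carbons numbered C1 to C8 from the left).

C1 carries 4 σ bonds, giving a steric number of 4, so it is sp3.
C2: 4 σ bonds — 4 electron domains, sp3.
C3 (3 σ bonds, plus one π bond) has steric number 3: sp2.
C4: 3 σ bonds, plus one π bond — 3 electron domains, sp2.
C5 has 4 σ bonds: steric number 4 → sp3.
C6: 2 σ bonds, plus two π bonds; 2 regions of electron density → sp.
C7: 2 σ bonds, plus two π bonds; 2 regions of electron density → sp.
C8 (4 σ bonds) has steric number 4: sp3.

C1 sp3, C2 sp3, C3 sp2, C4 sp2, C5 sp3, C6 sp, C7 sp, C8 sp3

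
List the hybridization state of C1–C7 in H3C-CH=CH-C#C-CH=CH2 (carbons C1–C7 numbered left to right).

C1 has 4 σ bonds: steric number 4 → sp3.
C2 carries 3 σ bonds, plus one π bond, giving a steric number of 3, so it is sp2.
C3: 3 σ bonds, plus one π bond — 3 electron domains, sp2.
C4: 2 σ bonds, plus two π bonds; 2 regions of electron density → sp.
C5 — 2 σ bonds, plus two π bonds. Steric number 2, so sp.
C6: 3 σ bonds, plus one π bond — 3 electron domains, sp2.
C7 carries 3 σ bonds, plus one π bond, giving a steric number of 3, so it is sp2.

C1 sp3, C2 sp2, C3 sp2, C4 sp, C5 sp, C6 sp2, C7 sp2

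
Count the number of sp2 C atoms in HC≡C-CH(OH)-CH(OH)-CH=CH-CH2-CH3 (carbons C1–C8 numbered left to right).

C1: sp
C2: sp
C3: sp3
C4: sp3
C5: sp2 ✓
C6: sp2 ✓
C7: sp3
C8: sp3
C5, C6 → 2 sp2 carbons.

2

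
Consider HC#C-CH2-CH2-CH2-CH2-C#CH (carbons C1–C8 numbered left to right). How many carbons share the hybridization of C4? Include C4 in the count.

4

C4 is sp3 (only σ bonds).
C1: sp
C2: sp
C3: sp3 ✓
C4: sp3 ✓
C5: sp3 ✓
C6: sp3 ✓
C7: sp
C8: sp
4 carbons are sp3.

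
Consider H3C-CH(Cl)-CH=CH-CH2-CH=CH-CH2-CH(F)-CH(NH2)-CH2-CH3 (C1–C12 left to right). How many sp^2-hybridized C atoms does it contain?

4

C1: sp3
C2: sp3
C3: sp2 ✓
C4: sp2 ✓
C5: sp3
C6: sp2 ✓
C7: sp2 ✓
C8: sp3
C9: sp3
C10: sp3
C11: sp3
C12: sp3
C3, C4, C6, C7 → 4 sp2 carbons.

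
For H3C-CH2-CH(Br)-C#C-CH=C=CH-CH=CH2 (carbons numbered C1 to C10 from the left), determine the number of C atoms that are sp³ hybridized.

3

C1: sp3 ✓
C2: sp3 ✓
C3: sp3 ✓
C4: sp
C5: sp
C6: sp2
C7: sp
C8: sp2
C9: sp2
C10: sp2
C1, C2, C3 → 3 sp3 carbons.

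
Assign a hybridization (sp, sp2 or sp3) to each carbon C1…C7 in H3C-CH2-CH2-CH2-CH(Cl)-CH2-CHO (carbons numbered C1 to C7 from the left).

C1 is sp3: 4 σ bonds, 4 electron-density regions.
C2 has 4 σ bonds: steric number 4 → sp3.
C3 is sp3: 4 σ bonds, 4 electron-density regions.
C4: 4 σ bonds; 4 regions of electron density → sp3.
C5 — 4 σ bonds. Steric number 4, so sp3.
C6 — 4 σ bonds. Steric number 4, so sp3.
C7: 3 σ bonds, plus one π bond; 3 regions of electron density → sp2.

C1 sp3, C2 sp3, C3 sp3, C4 sp3, C5 sp3, C6 sp3, C7 sp2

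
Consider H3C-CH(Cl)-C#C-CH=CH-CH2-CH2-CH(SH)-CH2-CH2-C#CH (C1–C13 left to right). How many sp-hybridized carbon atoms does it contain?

C1: sp3
C2: sp3
C3: sp ✓
C4: sp ✓
C5: sp2
C6: sp2
C7: sp3
C8: sp3
C9: sp3
C10: sp3
C11: sp3
C12: sp ✓
C13: sp ✓
C3, C4, C12, C13 → 4 sp carbons.

4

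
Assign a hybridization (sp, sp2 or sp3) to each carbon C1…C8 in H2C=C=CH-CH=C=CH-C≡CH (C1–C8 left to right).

C1 (3 σ bonds, plus one π bond) has steric number 3: sp2.
C2 carries 2 σ bonds, plus two π bonds, giving a steric number of 2, so it is sp.
C3: 3 σ bonds, plus one π bond; 3 regions of electron density → sp2.
C4 carries 3 σ bonds, plus one π bond, giving a steric number of 3, so it is sp2.
C5 (2 σ bonds, plus two π bonds) has steric number 2: sp.
C6: 3 σ bonds, plus one π bond; 3 regions of electron density → sp2.
C7: 2 σ bonds, plus two π bonds; 2 regions of electron density → sp.
C8 is sp: 2 σ bonds, plus two π bonds, 2 electron-density regions.

C1 sp2, C2 sp, C3 sp2, C4 sp2, C5 sp, C6 sp2, C7 sp, C8 sp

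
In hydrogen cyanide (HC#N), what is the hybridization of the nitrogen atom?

sp

The nitrogen atom: 1 σ bond and 1 lone pair, plus two π bonds — 2 electron domains, sp.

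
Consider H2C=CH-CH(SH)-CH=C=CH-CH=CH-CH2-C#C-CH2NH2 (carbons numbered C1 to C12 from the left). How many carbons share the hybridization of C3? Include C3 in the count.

C3 is sp3 (only σ bonds).
C1: sp2
C2: sp2
C3: sp3 ✓
C4: sp2
C5: sp
C6: sp2
C7: sp2
C8: sp2
C9: sp3 ✓
C10: sp
C11: sp
C12: sp3 ✓
3 carbons are sp3.

3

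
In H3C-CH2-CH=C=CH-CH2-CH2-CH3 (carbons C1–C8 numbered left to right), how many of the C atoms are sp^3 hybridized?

C1: sp3 ✓
C2: sp3 ✓
C3: sp2
C4: sp
C5: sp2
C6: sp3 ✓
C7: sp3 ✓
C8: sp3 ✓
C1, C2, C6, C7, C8 → 5 sp3 carbons.

5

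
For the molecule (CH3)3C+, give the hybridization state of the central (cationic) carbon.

sp²

Three σ bonds and an empty p orbital; no lone pair → steric number 3 → sp2 and planar.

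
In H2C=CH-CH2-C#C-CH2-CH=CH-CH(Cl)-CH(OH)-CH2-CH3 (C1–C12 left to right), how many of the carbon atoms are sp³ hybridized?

C1: sp2
C2: sp2
C3: sp3 ✓
C4: sp
C5: sp
C6: sp3 ✓
C7: sp2
C8: sp2
C9: sp3 ✓
C10: sp3 ✓
C11: sp3 ✓
C12: sp3 ✓
C3, C6, C9, C10, C11, C12 → 6 sp3 carbons.

6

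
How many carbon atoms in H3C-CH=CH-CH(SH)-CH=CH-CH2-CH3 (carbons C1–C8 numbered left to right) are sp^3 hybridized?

4

C1: sp3 ✓
C2: sp2
C3: sp2
C4: sp3 ✓
C5: sp2
C6: sp2
C7: sp3 ✓
C8: sp3 ✓
C1, C4, C7, C8 → 4 sp3 carbons.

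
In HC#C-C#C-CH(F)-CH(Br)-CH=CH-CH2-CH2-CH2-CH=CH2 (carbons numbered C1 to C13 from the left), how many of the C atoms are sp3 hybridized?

5

C1: sp
C2: sp
C3: sp
C4: sp
C5: sp3 ✓
C6: sp3 ✓
C7: sp2
C8: sp2
C9: sp3 ✓
C10: sp3 ✓
C11: sp3 ✓
C12: sp2
C13: sp2
C5, C6, C9, C10, C11 → 5 sp3 carbons.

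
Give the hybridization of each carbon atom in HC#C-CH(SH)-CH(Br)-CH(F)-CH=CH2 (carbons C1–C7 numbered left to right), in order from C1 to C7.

C1 (2 σ bonds, plus two π bonds) has steric number 2: sp.
C2 carries 2 σ bonds, plus two π bonds, giving a steric number of 2, so it is sp.
C3: 4 σ bonds — 4 electron domains, sp3.
C4 is sp3: 4 σ bonds, 4 electron-density regions.
C5: 4 σ bonds; 4 regions of electron density → sp3.
C6: 3 σ bonds, plus one π bond; 3 regions of electron density → sp2.
C7: 3 σ bonds, plus one π bond — 3 electron domains, sp2.

C1 sp, C2 sp, C3 sp3, C4 sp3, C5 sp3, C6 sp2, C7 sp2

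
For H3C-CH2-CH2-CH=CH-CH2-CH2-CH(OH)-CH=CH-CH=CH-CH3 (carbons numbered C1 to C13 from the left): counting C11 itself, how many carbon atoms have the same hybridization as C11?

6

C11 is sp2 (one π bond).
C1: sp3
C2: sp3
C3: sp3
C4: sp2 ✓
C5: sp2 ✓
C6: sp3
C7: sp3
C8: sp3
C9: sp2 ✓
C10: sp2 ✓
C11: sp2 ✓
C12: sp2 ✓
C13: sp3
6 carbons are sp2.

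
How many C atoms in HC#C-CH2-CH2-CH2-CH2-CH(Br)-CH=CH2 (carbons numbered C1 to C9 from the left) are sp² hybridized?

C1: sp
C2: sp
C3: sp3
C4: sp3
C5: sp3
C6: sp3
C7: sp3
C8: sp2 ✓
C9: sp2 ✓
C8, C9 → 2 sp2 carbons.

2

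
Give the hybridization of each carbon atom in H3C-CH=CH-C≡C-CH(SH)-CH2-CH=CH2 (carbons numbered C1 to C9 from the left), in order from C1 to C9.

C1 sp3, C2 sp2, C3 sp2, C4 sp, C5 sp, C6 sp3, C7 sp3, C8 sp2, C9 sp2

C1 carries 4 σ bonds, giving a steric number of 4, so it is sp3.
C2 is sp2: 3 σ bonds, plus one π bond, 3 electron-density regions.
C3 carries 3 σ bonds, plus one π bond, giving a steric number of 3, so it is sp2.
C4 has 2 σ bonds, plus two π bonds: steric number 2 → sp.
C5 (2 σ bonds, plus two π bonds) has steric number 2: sp.
C6 is sp3: 4 σ bonds, 4 electron-density regions.
C7 carries 4 σ bonds, giving a steric number of 4, so it is sp3.
C8 is sp2: 3 σ bonds, plus one π bond, 3 electron-density regions.
C9 has 3 σ bonds, plus one π bond: steric number 3 → sp2.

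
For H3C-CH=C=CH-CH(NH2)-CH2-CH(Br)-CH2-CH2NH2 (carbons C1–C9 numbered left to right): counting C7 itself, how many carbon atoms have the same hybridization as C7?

6

C7 is sp3 (only σ bonds).
C1: sp3 ✓
C2: sp2
C3: sp
C4: sp2
C5: sp3 ✓
C6: sp3 ✓
C7: sp3 ✓
C8: sp3 ✓
C9: sp3 ✓
6 carbons are sp3.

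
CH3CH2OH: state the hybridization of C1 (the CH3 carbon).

C1 (the CH3 carbon) — 4 σ bonds. Steric number 4, so sp3.

sp^3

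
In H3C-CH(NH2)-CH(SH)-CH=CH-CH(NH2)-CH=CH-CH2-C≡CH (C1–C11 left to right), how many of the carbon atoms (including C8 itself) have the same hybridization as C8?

4

C8 is sp2 (one π bond).
C1: sp3
C2: sp3
C3: sp3
C4: sp2 ✓
C5: sp2 ✓
C6: sp3
C7: sp2 ✓
C8: sp2 ✓
C9: sp3
C10: sp
C11: sp
4 carbons are sp2.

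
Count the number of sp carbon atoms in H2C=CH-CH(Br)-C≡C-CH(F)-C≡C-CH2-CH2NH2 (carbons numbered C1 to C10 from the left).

4

C1: sp2
C2: sp2
C3: sp3
C4: sp ✓
C5: sp ✓
C6: sp3
C7: sp ✓
C8: sp ✓
C9: sp3
C10: sp3
C4, C5, C7, C8 → 4 sp carbons.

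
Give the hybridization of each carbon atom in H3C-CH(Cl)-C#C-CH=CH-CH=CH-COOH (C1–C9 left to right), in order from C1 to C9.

C1 sp3, C2 sp3, C3 sp, C4 sp, C5 sp2, C6 sp2, C7 sp2, C8 sp2, C9 sp2

C1 carries 4 σ bonds, giving a steric number of 4, so it is sp3.
C2 is sp3: 4 σ bonds, 4 electron-density regions.
C3 (2 σ bonds, plus two π bonds) has steric number 2: sp.
C4: 2 σ bonds, plus two π bonds; 2 regions of electron density → sp.
C5 has 3 σ bonds, plus one π bond: steric number 3 → sp2.
C6 — 3 σ bonds, plus one π bond. Steric number 3, so sp2.
C7: 3 σ bonds, plus one π bond; 3 regions of electron density → sp2.
C8 is sp2: 3 σ bonds, plus one π bond, 3 electron-density regions.
C9 is sp2: 3 σ bonds, plus one π bond, 3 electron-density regions.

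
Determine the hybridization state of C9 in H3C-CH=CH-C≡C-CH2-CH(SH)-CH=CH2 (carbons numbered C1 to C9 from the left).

C9 is sp2: 3 σ bonds, plus one π bond, 3 electron-density regions.

sp2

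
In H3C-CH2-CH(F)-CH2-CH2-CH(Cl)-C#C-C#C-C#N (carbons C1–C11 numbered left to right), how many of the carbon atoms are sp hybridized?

C1: sp3
C2: sp3
C3: sp3
C4: sp3
C5: sp3
C6: sp3
C7: sp ✓
C8: sp ✓
C9: sp ✓
C10: sp ✓
C11: sp ✓
C7, C8, C9, C10, C11 → 5 sp carbons.

5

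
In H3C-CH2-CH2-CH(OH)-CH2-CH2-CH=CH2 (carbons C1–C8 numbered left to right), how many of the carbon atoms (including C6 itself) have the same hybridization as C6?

C6 is sp3 (only σ bonds).
C1: sp3 ✓
C2: sp3 ✓
C3: sp3 ✓
C4: sp3 ✓
C5: sp3 ✓
C6: sp3 ✓
C7: sp2
C8: sp2
6 carbons are sp3.

6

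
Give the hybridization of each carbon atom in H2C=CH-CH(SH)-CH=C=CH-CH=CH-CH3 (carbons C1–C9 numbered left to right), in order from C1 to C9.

C1 sp2, C2 sp2, C3 sp3, C4 sp2, C5 sp, C6 sp2, C7 sp2, C8 sp2, C9 sp3

C1 is sp2: 3 σ bonds, plus one π bond, 3 electron-density regions.
C2 — 3 σ bonds, plus one π bond. Steric number 3, so sp2.
C3 is sp3: 4 σ bonds, 4 electron-density regions.
C4: 3 σ bonds, plus one π bond — 3 electron domains, sp2.
C5 (2 σ bonds, plus two π bonds) has steric number 2: sp.
C6 carries 3 σ bonds, plus one π bond, giving a steric number of 3, so it is sp2.
C7 — 3 σ bonds, plus one π bond. Steric number 3, so sp2.
C8 — 3 σ bonds, plus one π bond. Steric number 3, so sp2.
C9 has 4 σ bonds: steric number 4 → sp3.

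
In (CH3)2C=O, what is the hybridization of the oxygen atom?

One σ bond + two lone pairs = steric number 3 → sp2.

sp²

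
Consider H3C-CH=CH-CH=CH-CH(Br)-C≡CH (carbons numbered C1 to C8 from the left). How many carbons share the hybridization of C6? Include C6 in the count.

2

C6 is sp3 (only σ bonds).
C1: sp3 ✓
C2: sp2
C3: sp2
C4: sp2
C5: sp2
C6: sp3 ✓
C7: sp
C8: sp
2 carbons are sp3.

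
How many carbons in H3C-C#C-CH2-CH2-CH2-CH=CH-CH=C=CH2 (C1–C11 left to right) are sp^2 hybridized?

4

C1: sp3
C2: sp
C3: sp
C4: sp3
C5: sp3
C6: sp3
C7: sp2 ✓
C8: sp2 ✓
C9: sp2 ✓
C10: sp
C11: sp2 ✓
C7, C8, C9, C11 → 4 sp2 carbons.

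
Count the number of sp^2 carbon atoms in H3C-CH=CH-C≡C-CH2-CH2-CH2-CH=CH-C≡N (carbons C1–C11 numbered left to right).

4

C1: sp3
C2: sp2 ✓
C3: sp2 ✓
C4: sp
C5: sp
C6: sp3
C7: sp3
C8: sp3
C9: sp2 ✓
C10: sp2 ✓
C11: sp
C2, C3, C9, C10 → 4 sp2 carbons.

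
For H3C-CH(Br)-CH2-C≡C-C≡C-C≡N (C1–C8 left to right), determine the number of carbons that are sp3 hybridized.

C1: sp3 ✓
C2: sp3 ✓
C3: sp3 ✓
C4: sp
C5: sp
C6: sp
C7: sp
C8: sp
C1, C2, C3 → 3 sp3 carbons.

3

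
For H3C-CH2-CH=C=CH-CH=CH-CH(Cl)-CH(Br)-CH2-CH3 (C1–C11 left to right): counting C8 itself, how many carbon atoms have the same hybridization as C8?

C8 is sp3 (only σ bonds).
C1: sp3 ✓
C2: sp3 ✓
C3: sp2
C4: sp
C5: sp2
C6: sp2
C7: sp2
C8: sp3 ✓
C9: sp3 ✓
C10: sp3 ✓
C11: sp3 ✓
6 carbons are sp3.

6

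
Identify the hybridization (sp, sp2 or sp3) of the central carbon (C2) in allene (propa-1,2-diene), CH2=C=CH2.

sp

Two σ bonds and two π bonds (one to each neighbour) → sp.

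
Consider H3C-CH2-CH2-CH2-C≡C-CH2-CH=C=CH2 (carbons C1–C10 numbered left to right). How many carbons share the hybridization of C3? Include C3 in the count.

C3 is sp3 (only σ bonds).
C1: sp3 ✓
C2: sp3 ✓
C3: sp3 ✓
C4: sp3 ✓
C5: sp
C6: sp
C7: sp3 ✓
C8: sp2
C9: sp
C10: sp2
5 carbons are sp3.

5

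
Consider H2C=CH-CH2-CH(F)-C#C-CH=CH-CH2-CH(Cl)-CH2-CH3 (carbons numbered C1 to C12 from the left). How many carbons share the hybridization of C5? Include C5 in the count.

2

C5 is sp (two π bonds).
C1: sp2
C2: sp2
C3: sp3
C4: sp3
C5: sp ✓
C6: sp ✓
C7: sp2
C8: sp2
C9: sp3
C10: sp3
C11: sp3
C12: sp3
2 carbons are sp.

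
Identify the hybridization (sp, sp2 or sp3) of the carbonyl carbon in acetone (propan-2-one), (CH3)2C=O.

sp2

The carbonyl carbon carries 3 σ bonds, plus one π bond, giving a steric number of 3, so it is sp2.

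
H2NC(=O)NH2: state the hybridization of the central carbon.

sp²

The central carbon is sp2: 3 σ bonds, plus one π bond, 3 electron-density regions.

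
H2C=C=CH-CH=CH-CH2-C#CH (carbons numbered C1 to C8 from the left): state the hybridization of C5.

C5 (3 σ bonds, plus one π bond) has steric number 3: sp2.

sp2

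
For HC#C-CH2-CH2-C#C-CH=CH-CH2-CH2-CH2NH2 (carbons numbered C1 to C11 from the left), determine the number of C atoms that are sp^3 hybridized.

C1: sp
C2: sp
C3: sp3 ✓
C4: sp3 ✓
C5: sp
C6: sp
C7: sp2
C8: sp2
C9: sp3 ✓
C10: sp3 ✓
C11: sp3 ✓
C3, C4, C9, C10, C11 → 5 sp3 carbons.

5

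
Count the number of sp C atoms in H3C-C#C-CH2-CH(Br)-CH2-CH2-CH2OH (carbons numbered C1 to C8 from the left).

2

C1: sp3
C2: sp ✓
C3: sp ✓
C4: sp3
C5: sp3
C6: sp3
C7: sp3
C8: sp3
C2, C3 → 2 sp carbons.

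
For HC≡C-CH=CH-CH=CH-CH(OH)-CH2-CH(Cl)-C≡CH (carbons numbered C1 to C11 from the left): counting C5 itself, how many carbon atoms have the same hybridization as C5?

4

C5 is sp2 (one π bond).
C1: sp
C2: sp
C3: sp2 ✓
C4: sp2 ✓
C5: sp2 ✓
C6: sp2 ✓
C7: sp3
C8: sp3
C9: sp3
C10: sp
C11: sp
4 carbons are sp2.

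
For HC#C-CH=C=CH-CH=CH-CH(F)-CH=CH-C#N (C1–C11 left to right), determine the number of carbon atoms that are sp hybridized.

C1: sp ✓
C2: sp ✓
C3: sp2
C4: sp ✓
C5: sp2
C6: sp2
C7: sp2
C8: sp3
C9: sp2
C10: sp2
C11: sp ✓
C1, C2, C4, C11 → 4 sp carbons.

4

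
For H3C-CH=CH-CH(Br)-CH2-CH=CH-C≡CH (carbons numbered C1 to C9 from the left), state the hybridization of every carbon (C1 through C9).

C1 sp3, C2 sp2, C3 sp2, C4 sp3, C5 sp3, C6 sp2, C7 sp2, C8 sp, C9 sp

C1 (4 σ bonds) has steric number 4: sp3.
C2 carries 3 σ bonds, plus one π bond, giving a steric number of 3, so it is sp2.
C3: 3 σ bonds, plus one π bond — 3 electron domains, sp2.
C4 carries 4 σ bonds, giving a steric number of 4, so it is sp3.
C5 carries 4 σ bonds, giving a steric number of 4, so it is sp3.
C6 has 3 σ bonds, plus one π bond: steric number 3 → sp2.
C7 — 3 σ bonds, plus one π bond. Steric number 3, so sp2.
C8 is sp: 2 σ bonds, plus two π bonds, 2 electron-density regions.
C9: 2 σ bonds, plus two π bonds; 2 regions of electron density → sp.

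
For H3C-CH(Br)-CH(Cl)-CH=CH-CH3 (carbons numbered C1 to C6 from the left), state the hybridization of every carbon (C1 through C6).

C1 is sp3: 4 σ bonds, 4 electron-density regions.
C2 carries 4 σ bonds, giving a steric number of 4, so it is sp3.
C3 (4 σ bonds) has steric number 4: sp3.
C4 has 3 σ bonds, plus one π bond: steric number 3 → sp2.
C5: 3 σ bonds, plus one π bond; 3 regions of electron density → sp2.
C6: 4 σ bonds; 4 regions of electron density → sp3.

C1 sp3, C2 sp3, C3 sp3, C4 sp2, C5 sp2, C6 sp3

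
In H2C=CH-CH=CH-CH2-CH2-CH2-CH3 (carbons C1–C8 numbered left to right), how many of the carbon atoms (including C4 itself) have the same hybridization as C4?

C4 is sp2 (one π bond).
C1: sp2 ✓
C2: sp2 ✓
C3: sp2 ✓
C4: sp2 ✓
C5: sp3
C6: sp3
C7: sp3
C8: sp3
4 carbons are sp2.

4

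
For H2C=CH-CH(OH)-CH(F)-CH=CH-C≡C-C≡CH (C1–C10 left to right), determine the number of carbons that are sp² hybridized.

4

C1: sp2 ✓
C2: sp2 ✓
C3: sp3
C4: sp3
C5: sp2 ✓
C6: sp2 ✓
C7: sp
C8: sp
C9: sp
C10: sp
C1, C2, C5, C6 → 4 sp2 carbons.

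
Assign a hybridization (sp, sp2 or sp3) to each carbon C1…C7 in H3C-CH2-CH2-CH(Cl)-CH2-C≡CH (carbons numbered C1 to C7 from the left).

C1 sp3, C2 sp3, C3 sp3, C4 sp3, C5 sp3, C6 sp, C7 sp

C1 carries 4 σ bonds, giving a steric number of 4, so it is sp3.
C2 — 4 σ bonds. Steric number 4, so sp3.
C3 — 4 σ bonds. Steric number 4, so sp3.
C4 (4 σ bonds) has steric number 4: sp3.
C5: 4 σ bonds; 4 regions of electron density → sp3.
C6 is sp: 2 σ bonds, plus two π bonds, 2 electron-density regions.
C7: 2 σ bonds, plus two π bonds — 2 electron domains, sp.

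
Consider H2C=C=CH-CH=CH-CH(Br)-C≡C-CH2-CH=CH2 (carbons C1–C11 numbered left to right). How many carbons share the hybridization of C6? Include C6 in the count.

C6 is sp3 (only σ bonds).
C1: sp2
C2: sp
C3: sp2
C4: sp2
C5: sp2
C6: sp3 ✓
C7: sp
C8: sp
C9: sp3 ✓
C10: sp2
C11: sp2
2 carbons are sp3.

2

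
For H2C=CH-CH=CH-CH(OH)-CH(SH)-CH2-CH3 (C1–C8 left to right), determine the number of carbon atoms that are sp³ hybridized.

4

C1: sp2
C2: sp2
C3: sp2
C4: sp2
C5: sp3 ✓
C6: sp3 ✓
C7: sp3 ✓
C8: sp3 ✓
C5, C6, C7, C8 → 4 sp3 carbons.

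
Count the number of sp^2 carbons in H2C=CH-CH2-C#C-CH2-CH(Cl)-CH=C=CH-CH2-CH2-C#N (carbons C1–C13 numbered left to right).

4

C1: sp2 ✓
C2: sp2 ✓
C3: sp3
C4: sp
C5: sp
C6: sp3
C7: sp3
C8: sp2 ✓
C9: sp
C10: sp2 ✓
C11: sp3
C12: sp3
C13: sp
C1, C2, C8, C10 → 4 sp2 carbons.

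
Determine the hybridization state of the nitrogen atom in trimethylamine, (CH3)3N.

sp3

The nitrogen atom: 3 σ bonds and 1 lone pair; 4 regions of electron density → sp3.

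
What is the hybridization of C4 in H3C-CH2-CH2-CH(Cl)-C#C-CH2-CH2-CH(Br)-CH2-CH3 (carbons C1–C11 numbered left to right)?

C4 has 4 σ bonds: steric number 4 → sp3.

sp^3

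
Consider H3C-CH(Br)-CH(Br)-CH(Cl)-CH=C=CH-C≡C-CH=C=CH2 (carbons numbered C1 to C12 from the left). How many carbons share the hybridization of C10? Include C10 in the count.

C10 is sp2 (one π bond).
C1: sp3
C2: sp3
C3: sp3
C4: sp3
C5: sp2 ✓
C6: sp
C7: sp2 ✓
C8: sp
C9: sp
C10: sp2 ✓
C11: sp
C12: sp2 ✓
4 carbons are sp2.

4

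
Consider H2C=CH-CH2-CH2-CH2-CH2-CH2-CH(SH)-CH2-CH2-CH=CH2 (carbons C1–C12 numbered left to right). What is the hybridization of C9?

sp³

C9: 4 σ bonds; 4 regions of electron density → sp3.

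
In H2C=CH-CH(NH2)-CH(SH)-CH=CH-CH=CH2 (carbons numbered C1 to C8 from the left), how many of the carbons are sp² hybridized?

6

C1: sp2 ✓
C2: sp2 ✓
C3: sp3
C4: sp3
C5: sp2 ✓
C6: sp2 ✓
C7: sp2 ✓
C8: sp2 ✓
C1, C2, C5, C6, C7, C8 → 6 sp2 carbons.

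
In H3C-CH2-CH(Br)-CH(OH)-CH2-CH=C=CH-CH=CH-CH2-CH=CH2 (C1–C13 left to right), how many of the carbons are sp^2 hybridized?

C1: sp3
C2: sp3
C3: sp3
C4: sp3
C5: sp3
C6: sp2 ✓
C7: sp
C8: sp2 ✓
C9: sp2 ✓
C10: sp2 ✓
C11: sp3
C12: sp2 ✓
C13: sp2 ✓
C6, C8, C9, C10, C12, C13 → 6 sp2 carbons.

6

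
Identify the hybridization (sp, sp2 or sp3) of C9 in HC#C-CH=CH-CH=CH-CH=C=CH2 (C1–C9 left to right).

sp^2

C9: 3 σ bonds, plus one π bond; 3 regions of electron density → sp2.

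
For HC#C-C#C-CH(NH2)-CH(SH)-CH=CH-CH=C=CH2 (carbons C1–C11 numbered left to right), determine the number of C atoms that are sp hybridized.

5

C1: sp ✓
C2: sp ✓
C3: sp ✓
C4: sp ✓
C5: sp3
C6: sp3
C7: sp2
C8: sp2
C9: sp2
C10: sp ✓
C11: sp2
C1, C2, C3, C4, C10 → 5 sp carbons.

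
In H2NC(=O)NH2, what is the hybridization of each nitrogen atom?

sp^2

Both N lone pairs are conjugated with the C=O; planar sp2.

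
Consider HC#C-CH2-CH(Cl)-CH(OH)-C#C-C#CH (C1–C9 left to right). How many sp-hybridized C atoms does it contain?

6

C1: sp ✓
C2: sp ✓
C3: sp3
C4: sp3
C5: sp3
C6: sp ✓
C7: sp ✓
C8: sp ✓
C9: sp ✓
C1, C2, C6, C7, C8, C9 → 6 sp carbons.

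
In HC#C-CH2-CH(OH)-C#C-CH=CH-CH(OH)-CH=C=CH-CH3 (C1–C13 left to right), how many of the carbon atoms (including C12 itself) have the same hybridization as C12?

C12 is sp2 (one π bond).
C1: sp
C2: sp
C3: sp3
C4: sp3
C5: sp
C6: sp
C7: sp2 ✓
C8: sp2 ✓
C9: sp3
C10: sp2 ✓
C11: sp
C12: sp2 ✓
C13: sp3
4 carbons are sp2.

4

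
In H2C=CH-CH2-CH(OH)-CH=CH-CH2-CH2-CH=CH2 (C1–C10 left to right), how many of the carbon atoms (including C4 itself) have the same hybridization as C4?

4

C4 is sp3 (only σ bonds).
C1: sp2
C2: sp2
C3: sp3 ✓
C4: sp3 ✓
C5: sp2
C6: sp2
C7: sp3 ✓
C8: sp3 ✓
C9: sp2
C10: sp2
4 carbons are sp3.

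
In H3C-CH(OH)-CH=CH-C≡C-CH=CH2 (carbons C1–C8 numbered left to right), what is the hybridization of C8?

sp2

C8: 3 σ bonds, plus one π bond — 3 electron domains, sp2.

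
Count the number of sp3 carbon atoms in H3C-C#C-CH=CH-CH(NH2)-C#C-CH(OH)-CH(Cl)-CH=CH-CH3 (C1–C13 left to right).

5

C1: sp3 ✓
C2: sp
C3: sp
C4: sp2
C5: sp2
C6: sp3 ✓
C7: sp
C8: sp
C9: sp3 ✓
C10: sp3 ✓
C11: sp2
C12: sp2
C13: sp3 ✓
C1, C6, C9, C10, C13 → 5 sp3 carbons.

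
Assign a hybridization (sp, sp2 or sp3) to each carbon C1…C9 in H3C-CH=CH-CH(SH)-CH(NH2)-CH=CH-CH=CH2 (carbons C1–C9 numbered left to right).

C1 sp3, C2 sp2, C3 sp2, C4 sp3, C5 sp3, C6 sp2, C7 sp2, C8 sp2, C9 sp2

C1 (4 σ bonds) has steric number 4: sp3.
C2: 3 σ bonds, plus one π bond; 3 regions of electron density → sp2.
C3 has 3 σ bonds, plus one π bond: steric number 3 → sp2.
C4 — 4 σ bonds. Steric number 4, so sp3.
C5: 4 σ bonds; 4 regions of electron density → sp3.
C6: 3 σ bonds, plus one π bond — 3 electron domains, sp2.
C7: 3 σ bonds, plus one π bond — 3 electron domains, sp2.
C8 (3 σ bonds, plus one π bond) has steric number 3: sp2.
C9 is sp2: 3 σ bonds, plus one π bond, 3 electron-density regions.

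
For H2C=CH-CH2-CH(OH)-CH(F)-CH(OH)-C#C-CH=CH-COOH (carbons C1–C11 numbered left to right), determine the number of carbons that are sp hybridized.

2

C1: sp2
C2: sp2
C3: sp3
C4: sp3
C5: sp3
C6: sp3
C7: sp ✓
C8: sp ✓
C9: sp2
C10: sp2
C11: sp2
C7, C8 → 2 sp carbons.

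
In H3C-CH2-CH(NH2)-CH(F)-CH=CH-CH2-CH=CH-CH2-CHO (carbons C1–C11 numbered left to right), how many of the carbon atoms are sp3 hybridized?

6

C1: sp3 ✓
C2: sp3 ✓
C3: sp3 ✓
C4: sp3 ✓
C5: sp2
C6: sp2
C7: sp3 ✓
C8: sp2
C9: sp2
C10: sp3 ✓
C11: sp2
C1, C2, C3, C4, C7, C10 → 6 sp3 carbons.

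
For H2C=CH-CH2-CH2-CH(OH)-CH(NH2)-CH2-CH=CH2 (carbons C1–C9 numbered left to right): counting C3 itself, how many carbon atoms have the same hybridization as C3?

C3 is sp3 (only σ bonds).
C1: sp2
C2: sp2
C3: sp3 ✓
C4: sp3 ✓
C5: sp3 ✓
C6: sp3 ✓
C7: sp3 ✓
C8: sp2
C9: sp2
5 carbons are sp3.

5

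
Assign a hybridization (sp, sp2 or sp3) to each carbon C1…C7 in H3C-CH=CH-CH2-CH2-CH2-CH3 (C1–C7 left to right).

C1 (4 σ bonds) has steric number 4: sp3.
C2: 3 σ bonds, plus one π bond; 3 regions of electron density → sp2.
C3: 3 σ bonds, plus one π bond — 3 electron domains, sp2.
C4 is sp3: 4 σ bonds, 4 electron-density regions.
C5 is sp3: 4 σ bonds, 4 electron-density regions.
C6 is sp3: 4 σ bonds, 4 electron-density regions.
C7 carries 4 σ bonds, giving a steric number of 4, so it is sp3.

C1 sp3, C2 sp2, C3 sp2, C4 sp3, C5 sp3, C6 sp3, C7 sp3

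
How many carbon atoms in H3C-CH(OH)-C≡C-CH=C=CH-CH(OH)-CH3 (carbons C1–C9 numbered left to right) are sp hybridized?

3

C1: sp3
C2: sp3
C3: sp ✓
C4: sp ✓
C5: sp2
C6: sp ✓
C7: sp2
C8: sp3
C9: sp3
C3, C4, C6 → 3 sp carbons.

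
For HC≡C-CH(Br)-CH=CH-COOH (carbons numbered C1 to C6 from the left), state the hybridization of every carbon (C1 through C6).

C1 has 2 σ bonds, plus two π bonds: steric number 2 → sp.
C2 carries 2 σ bonds, plus two π bonds, giving a steric number of 2, so it is sp.
C3: 4 σ bonds; 4 regions of electron density → sp3.
C4 (3 σ bonds, plus one π bond) has steric number 3: sp2.
C5: 3 σ bonds, plus one π bond — 3 electron domains, sp2.
C6 carries 3 σ bonds, plus one π bond, giving a steric number of 3, so it is sp2.

C1 sp, C2 sp, C3 sp3, C4 sp2, C5 sp2, C6 sp2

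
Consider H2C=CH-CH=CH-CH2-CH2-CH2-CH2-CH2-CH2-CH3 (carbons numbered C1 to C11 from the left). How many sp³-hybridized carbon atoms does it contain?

C1: sp2
C2: sp2
C3: sp2
C4: sp2
C5: sp3 ✓
C6: sp3 ✓
C7: sp3 ✓
C8: sp3 ✓
C9: sp3 ✓
C10: sp3 ✓
C11: sp3 ✓
C5, C6, C7, C8, C9, C10, C11 → 7 sp3 carbons.

7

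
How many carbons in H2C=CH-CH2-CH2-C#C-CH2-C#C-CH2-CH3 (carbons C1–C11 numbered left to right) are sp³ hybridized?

5

C1: sp2
C2: sp2
C3: sp3 ✓
C4: sp3 ✓
C5: sp
C6: sp
C7: sp3 ✓
C8: sp
C9: sp
C10: sp3 ✓
C11: sp3 ✓
C3, C4, C7, C10, C11 → 5 sp3 carbons.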